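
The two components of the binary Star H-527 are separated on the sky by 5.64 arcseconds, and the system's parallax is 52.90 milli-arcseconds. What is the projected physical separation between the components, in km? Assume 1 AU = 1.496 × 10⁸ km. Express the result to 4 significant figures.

1.595 × 10^10 km

d = 1/p = 1/0.05290″ = 18.904 pc.
At distance d (pc), an angle of θ arcsec spans θ·d AU: s = 5.64 × 18.904 = 106.62 AU.
= 106.62 × 1.496 × 10⁸ km = 1.5950 × 10^10 km.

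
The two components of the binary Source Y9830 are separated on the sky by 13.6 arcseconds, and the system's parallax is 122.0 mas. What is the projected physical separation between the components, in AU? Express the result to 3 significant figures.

d = 1/p = 1/0.1220″ = 8.1967 pc.
At distance d (pc), an angle of θ arcsec spans θ·d AU: s = 13.6 × 8.1967 = 111.48 AU.

111 AU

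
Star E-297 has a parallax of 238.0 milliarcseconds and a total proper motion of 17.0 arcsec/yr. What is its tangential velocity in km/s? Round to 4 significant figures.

338.6 km/s

d = 1/p = 1/0.2380″ = 4.2017 pc.
v_t = 4.74 × μ × d = 4.74 × 17.0 × 4.2017 = 338.57 km/s.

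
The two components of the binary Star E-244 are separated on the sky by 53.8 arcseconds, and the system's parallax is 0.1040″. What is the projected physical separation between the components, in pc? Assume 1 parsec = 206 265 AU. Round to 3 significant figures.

0.00251 pc

d = 1/p = 1/0.1040″ = 9.6154 pc.
At distance d (pc), an angle of θ arcsec spans θ·d AU: s = 53.8 × 9.6154 = 517.31 AU.
= 517.31 / 206265 = 0.0025080 pc.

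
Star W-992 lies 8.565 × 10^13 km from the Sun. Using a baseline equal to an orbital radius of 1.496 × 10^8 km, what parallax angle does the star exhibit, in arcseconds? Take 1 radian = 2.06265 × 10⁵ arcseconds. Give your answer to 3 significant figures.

0.360 arcsec

θ ≈ B/d = (1.496 × 10^8) / (8.565 × 10^13) = 1.7466 × 10^-6 rad.
In arcseconds: 1.7466 × 10^-6 × 206265 = 0.36026″.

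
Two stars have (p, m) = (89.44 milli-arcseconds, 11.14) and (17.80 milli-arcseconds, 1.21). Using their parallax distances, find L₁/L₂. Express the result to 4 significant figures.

d₁ = 1/p₁ = 1/0.08944″ = 11.181 pc; d₂ = 1/p₂ = 1/0.01780″ = 56.18 pc.
M₁ = m₁ − 5 log₁₀ d₁ + 5 = 11.14 − 5.2424 + 5 = 10.8976.
M₂ = 1.21 − 8.7479 + 5 = -2.5379.
L₁/L₂ = 10^(0.4(M₂ − M₁)) = 10^(0.4 × (-13.4355)) = 10^(-5.37420) = 0.0000042247.

L₁/L₂ = 4.225 × 10^-6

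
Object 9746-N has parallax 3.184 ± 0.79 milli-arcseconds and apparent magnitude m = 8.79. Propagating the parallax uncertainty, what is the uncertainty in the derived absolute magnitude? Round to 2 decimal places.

M = m − 5 log₁₀ d + 5 = m + 5 log₁₀ p + 5, so ∂M/∂p = 5/(p ln 10).
σ_M = (5/ln 10) · (σ_p/p) = 2.1715 × 0.79/3.184 = 2.1715 × 0.24812 = 0.53879.

σ_M = 0.54 mag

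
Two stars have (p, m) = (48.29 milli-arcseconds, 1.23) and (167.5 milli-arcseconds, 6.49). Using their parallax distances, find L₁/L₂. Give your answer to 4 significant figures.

d₁ = 1/p₁ = 1/0.04829″ = 20.708 pc; d₂ = 1/p₂ = 1/0.1675″ = 5.9701 pc.
M₁ = m₁ − 5 log₁₀ d₁ + 5 = 1.23 − 6.5807 + 5 = -0.3507.
M₂ = 6.49 − 3.8799 + 5 = 7.6101.
L₁/L₂ = 10^(0.4(M₂ − M₁)) = 10^(0.4 × 7.9608) = 10^3.18432 = 1528.7.

L₁/L₂ = 1529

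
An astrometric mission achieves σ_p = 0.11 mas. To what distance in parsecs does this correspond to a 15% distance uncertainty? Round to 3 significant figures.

1360 pc

σ_d/d = σ_p/p, so the condition is σ_p/p ≤ 0.15, i.e. p ≥ σ_p/0.15.
p_min = 0.11/0.15 = 0.73333 mas = 0.00073333 arcsec.
d_max = 1/p_min = 1/0.00073333 = 1363.6 pc.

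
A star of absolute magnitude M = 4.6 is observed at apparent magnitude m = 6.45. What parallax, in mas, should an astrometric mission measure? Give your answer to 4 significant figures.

42.66 mas

m − M = 6.45 − 4.6 = 1.85.
d = 10^((m−M)/5 + 1) = 10^1.370 = 23.442 pc.
p = 1/d = 1/23.442 = 0.042658 arcsec = 42.658 mas.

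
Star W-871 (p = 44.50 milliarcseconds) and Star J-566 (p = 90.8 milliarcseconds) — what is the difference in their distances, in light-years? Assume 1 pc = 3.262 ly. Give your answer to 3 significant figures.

d_A = 1/0.04450″ = 22.472 pc; d_B = 1/0.09080″ = 11.013 pc.
|d_B − d_A| = |11.013 − 22.472| = 11.459 pc = 11.459 × 3.262 ly = 37.379 ly.

37.4 ly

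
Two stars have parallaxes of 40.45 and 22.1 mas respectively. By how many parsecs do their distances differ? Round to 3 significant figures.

d_A = 1/0.04045″ = 24.722 pc; d_B = 1/0.02210″ = 45.249 pc.
|d_B − d_A| = |45.249 − 24.722| = 20.527 pc.

20.5 pc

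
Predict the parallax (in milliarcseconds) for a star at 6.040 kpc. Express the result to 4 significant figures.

0.1656 mas

d = 6.040 kpc = 6040 pc.
p = 1/d = 1/6040 = 0.00016556 arcsec.
= 0.00016556 × 1000 = 0.16556 mas.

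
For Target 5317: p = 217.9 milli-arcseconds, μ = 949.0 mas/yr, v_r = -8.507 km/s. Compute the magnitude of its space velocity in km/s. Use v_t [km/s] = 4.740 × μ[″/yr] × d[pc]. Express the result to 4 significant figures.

d = 1/p = 1/0.2179″ = 4.5893 pc.
μ = 949.0 mas/yr = 0.9490 ″/yr.
v_t = 4.740 μ d = 4.740 × 0.9490 × 4.5893 = 20.644 km/s.
v = √(v_r² + v_t²) = √((-8.507)² + 20.644²) = √498.544 = 22.328 km/s.

22.33 km/s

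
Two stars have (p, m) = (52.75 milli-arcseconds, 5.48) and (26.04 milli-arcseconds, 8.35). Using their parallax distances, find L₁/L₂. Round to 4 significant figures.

L₁/L₂ = 3.426

d₁ = 1/p₁ = 1/0.05275″ = 18.957 pc; d₂ = 1/p₂ = 1/0.02604″ = 38.402 pc.
M₁ = m₁ − 5 log₁₀ d₁ + 5 = 5.48 − 6.3888 + 5 = 4.0912.
M₂ = 8.35 − 7.9218 + 5 = 5.4282.
L₁/L₂ = 10^(0.4(M₂ − M₁)) = 10^(0.4 × 1.3370) = 10^0.53480 = 3.4261.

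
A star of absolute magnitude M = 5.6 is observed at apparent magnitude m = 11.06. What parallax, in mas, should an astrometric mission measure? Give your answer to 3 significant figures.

8.09 mas

m − M = 11.06 − 5.6 = 5.46.
d = 10^((m−M)/5 + 1) = 10^2.092 = 123.59 pc.
p = 1/d = 1/123.59 = 0.0080913 arcsec = 8.0913 mas.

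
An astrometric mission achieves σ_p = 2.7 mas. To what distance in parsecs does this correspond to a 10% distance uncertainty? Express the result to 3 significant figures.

σ_d/d = σ_p/p, so the condition is σ_p/p ≤ 0.10, i.e. p ≥ σ_p/0.10.
p_min = 2.7/0.10 = 27 mas = 0.027 arcsec.
d_max = 1/p_min = 1/0.027 = 37.037 pc.

37.0 pc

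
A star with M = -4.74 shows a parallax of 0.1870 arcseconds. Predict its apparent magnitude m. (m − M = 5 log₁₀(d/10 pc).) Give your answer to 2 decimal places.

m = -6.10

d = 1/p = 1/0.1870″ = 5.3476 pc.
m − M = 5 log₁₀ d − 5 = 5 log₁₀(5.3476) − 5 = 3.6408 − 5 = -1.3592.
m = M + (m − M) = -4.74 + (-1.3592) = -6.10.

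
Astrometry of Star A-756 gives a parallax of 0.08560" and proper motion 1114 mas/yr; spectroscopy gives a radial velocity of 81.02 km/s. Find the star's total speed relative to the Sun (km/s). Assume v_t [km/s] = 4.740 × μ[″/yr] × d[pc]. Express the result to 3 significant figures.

102 km/s

d = 1/p = 1/0.08560″ = 11.682 pc.
μ = 1114 mas/yr = 1.114 ″/yr.
v_t = 4.740 μ d = 4.740 × 1.114 × 11.682 = 61.685 km/s.
v = √(v_r² + v_t²) = √(81.02² + 61.685²) = √10369.3 = 101.83 km/s.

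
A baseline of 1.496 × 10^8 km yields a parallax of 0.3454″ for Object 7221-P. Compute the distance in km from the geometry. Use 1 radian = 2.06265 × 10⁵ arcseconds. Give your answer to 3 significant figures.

θ = 0.3454″ = 0.3454/206265 = 1.6745 × 10^-6 rad.
d = B/θ = (1.496 × 10^8) / (1.6745 × 10^-6) = 8.9340 × 10^13 km.

8.93 × 10^13 km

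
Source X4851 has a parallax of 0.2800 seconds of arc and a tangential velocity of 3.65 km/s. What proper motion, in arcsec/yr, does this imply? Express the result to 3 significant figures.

d = 1/p = 1/0.2800″ = 3.5714 pc.
μ = v_t / (4.74 d) = 3.65 / (4.74 × 3.5714) = 3.65 / 16.928 = 0.21562 ″/yr.

0.216 arcsec/yr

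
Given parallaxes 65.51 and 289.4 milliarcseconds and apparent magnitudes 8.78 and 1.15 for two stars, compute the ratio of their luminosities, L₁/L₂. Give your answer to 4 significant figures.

d₁ = 1/p₁ = 1/0.06551″ = 15.265 pc; d₂ = 1/p₂ = 1/0.2894″ = 3.4554 pc.
M₁ = m₁ − 5 log₁₀ d₁ + 5 = 8.78 − 5.9185 + 5 = 7.8615.
M₂ = 1.15 − 2.6925 + 5 = 3.4575.
L₁/L₂ = 10^(0.4(M₂ − M₁)) = 10^(0.4 × (-4.4040)) = 10^(-1.76160) = 0.017314.

L₁/L₂ = 0.01731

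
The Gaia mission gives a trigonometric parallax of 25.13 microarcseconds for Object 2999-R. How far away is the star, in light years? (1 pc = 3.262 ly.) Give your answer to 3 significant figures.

130000 light years

p = 25.13 microarcseconds = 0.00002513 arcsec.
d = 1/p = 1/0.00002513 = 39793 pc.
In light-years: 39793 × 3.262 = 1.2980 × 10^5 ly.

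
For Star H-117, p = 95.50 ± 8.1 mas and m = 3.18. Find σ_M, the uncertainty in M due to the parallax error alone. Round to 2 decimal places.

σ_M = 0.18 mag

M = m − 5 log₁₀ d + 5 = m + 5 log₁₀ p + 5, so ∂M/∂p = 5/(p ln 10).
σ_M = (5/ln 10) · (σ_p/p) = 2.1715 × 8.1/95.50 = 2.1715 × 0.084817 = 0.18418.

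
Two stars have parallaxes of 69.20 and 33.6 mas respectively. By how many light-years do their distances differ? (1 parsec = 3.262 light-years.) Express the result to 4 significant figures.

49.94 ly

d_A = 1/0.06920″ = 14.451 pc; d_B = 1/0.03360″ = 29.762 pc.
|d_B − d_A| = |29.762 − 14.451| = 15.311 pc = 15.311 × 3.262 ly = 49.944 ly.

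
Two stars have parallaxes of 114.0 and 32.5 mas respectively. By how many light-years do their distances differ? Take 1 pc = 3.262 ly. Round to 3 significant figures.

71.8 ly

d_A = 1/0.1140″ = 8.7719 pc; d_B = 1/0.03250″ = 30.769 pc.
|d_B − d_A| = |30.769 − 8.7719| = 21.997 pc = 21.997 × 3.262 ly = 71.754 ly.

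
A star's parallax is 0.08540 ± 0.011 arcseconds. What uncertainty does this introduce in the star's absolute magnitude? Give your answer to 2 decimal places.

σ_M = 0.28 mag

M = m − 5 log₁₀ d + 5 = m + 5 log₁₀ p + 5, so ∂M/∂p = 5/(p ln 10).
σ_M = (5/ln 10) · (σ_p/p) = 2.1715 × 0.011/0.08540 = 2.1715 × 0.12881 = 0.27971.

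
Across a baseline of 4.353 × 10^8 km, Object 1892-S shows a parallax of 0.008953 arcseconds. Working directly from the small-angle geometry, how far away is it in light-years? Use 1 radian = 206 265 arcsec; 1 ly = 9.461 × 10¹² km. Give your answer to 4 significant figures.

θ = 0.008953″ = 0.008953/206265 = 4.3405 × 10^-8 rad.
d = B/θ = (4.353 × 10^8) / (4.3405 × 10^-8) = 1.0029 × 10^16 km = (1.0029 × 10^16) / (9.461 × 10^12) ly = 1060 ly.

1060 ly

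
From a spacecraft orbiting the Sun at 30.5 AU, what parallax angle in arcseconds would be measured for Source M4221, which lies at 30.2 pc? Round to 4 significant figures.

p (arcsec) = B (AU) / d (pc).
p = 30.5 / 30.2 = 1.0099 arcsec.

1.010 arcsec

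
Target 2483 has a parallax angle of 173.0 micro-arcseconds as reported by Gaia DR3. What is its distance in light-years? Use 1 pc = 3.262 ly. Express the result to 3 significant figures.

18900 light years

p = 173.0 micro-arcseconds = 0.0001730 arcsec.
d = 1/p = 1/0.0001730 = 5780.3 pc.
In light-years: 5780.3 × 3.262 = 18855 ly.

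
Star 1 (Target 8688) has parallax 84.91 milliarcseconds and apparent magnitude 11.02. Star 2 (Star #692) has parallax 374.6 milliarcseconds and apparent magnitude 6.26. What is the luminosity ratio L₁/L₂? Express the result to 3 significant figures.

d₁ = 1/p₁ = 1/0.08491″ = 11.777 pc; d₂ = 1/p₂ = 1/0.3746″ = 2.6695 pc.
M₁ = m₁ − 5 log₁₀ d₁ + 5 = 11.02 − 5.3552 + 5 = 10.6648.
M₂ = 6.26 − 2.1321 + 5 = 9.1279.
L₁/L₂ = 10^(0.4(M₂ − M₁)) = 10^(0.4 × (-1.5369)) = 10^(-0.61476) = 0.2428.

L₁/L₂ = 0.243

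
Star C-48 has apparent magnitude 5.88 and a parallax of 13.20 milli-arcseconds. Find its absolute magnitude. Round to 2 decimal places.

d = 1/p = 1/0.01320″ = 75.758 pc.
m − M = 5 log₁₀(75.758) − 5 = 9.3971 − 5 = 4.3971.
M = m − (m − M) = 5.88 − 4.3971 = 1.48.

M = 1.48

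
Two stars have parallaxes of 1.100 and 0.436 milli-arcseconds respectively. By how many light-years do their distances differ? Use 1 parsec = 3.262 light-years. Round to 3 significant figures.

4520 ly

d_A = 1/0.001100″ = 909.09 pc; d_B = 1/0.0004360″ = 2293.6 pc.
|d_B − d_A| = |2293.6 − 909.09| = 1384.5 pc = 1384.5 × 3.262 ly = 4516.2 ly.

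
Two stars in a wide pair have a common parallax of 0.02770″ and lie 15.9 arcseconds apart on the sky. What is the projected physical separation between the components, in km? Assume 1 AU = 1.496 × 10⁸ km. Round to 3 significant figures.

8.59 × 10^10 km

d = 1/p = 1/0.02770″ = 36.101 pc.
At distance d (pc), an angle of θ arcsec spans θ·d AU: s = 15.9 × 36.101 = 574.01 AU.
= 574.01 × 1.496 × 10⁸ km = 8.5872 × 10^10 km.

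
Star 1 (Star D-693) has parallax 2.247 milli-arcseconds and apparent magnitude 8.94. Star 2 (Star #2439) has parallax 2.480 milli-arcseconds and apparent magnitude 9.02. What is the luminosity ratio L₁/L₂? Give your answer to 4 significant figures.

L₁/L₂ = 1.311

d₁ = 1/p₁ = 1/0.002247″ = 445.04 pc; d₂ = 1/p₂ = 1/0.002480″ = 403.23 pc.
M₁ = m₁ − 5 log₁₀ d₁ + 5 = 8.94 − 13.2420 + 5 = 0.6980.
M₂ = 9.02 − 13.0278 + 5 = 0.9922.
L₁/L₂ = 10^(0.4(M₂ − M₁)) = 10^(0.4 × 0.2942) = 10^0.11768 = 1.3112.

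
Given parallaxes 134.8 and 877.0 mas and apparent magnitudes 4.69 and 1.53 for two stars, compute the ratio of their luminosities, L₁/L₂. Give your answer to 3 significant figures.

d₁ = 1/p₁ = 1/0.1348″ = 7.4184 pc; d₂ = 1/p₂ = 1/0.8770″ = 1.1403 pc.
M₁ = m₁ − 5 log₁₀ d₁ + 5 = 4.69 − 4.3516 + 5 = 5.3384.
M₂ = 1.53 − 0.2851 + 5 = 6.2449.
L₁/L₂ = 10^(0.4(M₂ − M₁)) = 10^(0.4 × 0.9065) = 10^0.36260 = 2.3046.

L₁/L₂ = 2.30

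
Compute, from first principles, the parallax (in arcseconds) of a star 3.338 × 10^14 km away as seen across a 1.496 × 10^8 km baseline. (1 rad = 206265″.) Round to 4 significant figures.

θ ≈ B/d = (1.496 × 10^8) / (3.338 × 10^14) = 4.4817 × 10^-7 rad.
In arcseconds: 4.4817 × 10^-7 × 206265 = 0.092442″.

0.09244 arcsec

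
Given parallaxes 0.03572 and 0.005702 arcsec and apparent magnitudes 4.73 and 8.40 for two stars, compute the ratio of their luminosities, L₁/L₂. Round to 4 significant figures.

L₁/L₂ = 0.7486

d₁ = 1/p₁ = 1/0.03572″ = 27.996 pc; d₂ = 1/p₂ = 1/0.005702″ = 175.38 pc.
M₁ = m₁ − 5 log₁₀ d₁ + 5 = 4.73 − 7.2355 + 5 = 2.4945.
M₂ = 8.40 − 11.2199 + 5 = 2.1801.
L₁/L₂ = 10^(0.4(M₂ − M₁)) = 10^(0.4 × (-0.3144)) = 10^(-0.12576) = 0.74858.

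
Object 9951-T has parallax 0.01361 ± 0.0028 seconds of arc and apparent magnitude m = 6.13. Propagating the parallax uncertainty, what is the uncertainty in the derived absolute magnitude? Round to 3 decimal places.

M = m − 5 log₁₀ d + 5 = m + 5 log₁₀ p + 5, so ∂M/∂p = 5/(p ln 10).
σ_M = (5/ln 10) · (σ_p/p) = 2.1715 × 0.0028/0.01361 = 2.1715 × 0.20573 = 0.44674.

σ_M = 0.447 mag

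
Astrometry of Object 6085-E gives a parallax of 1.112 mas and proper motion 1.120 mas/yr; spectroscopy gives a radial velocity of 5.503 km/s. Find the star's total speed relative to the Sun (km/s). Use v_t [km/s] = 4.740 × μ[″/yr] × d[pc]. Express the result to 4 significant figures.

7.285 km/s

d = 1/p = 1/0.001112″ = 899.28 pc.
μ = 1.120 mas/yr = 0.001120 ″/yr.
v_t = 4.740 μ d = 4.740 × 0.001120 × 899.28 = 4.7741 km/s.
v = √(v_r² + v_t²) = √(5.503² + 4.7741²) = √53.075 = 7.2853 km/s.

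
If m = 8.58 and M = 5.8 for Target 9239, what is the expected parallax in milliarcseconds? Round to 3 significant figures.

27.8 mas

m − M = 8.58 − 5.8 = 2.78.
d = 10^((m−M)/5 + 1) = 10^1.556 = 35.975 pc.
p = 1/d = 1/35.975 = 0.027797 arcsec = 27.797 mas.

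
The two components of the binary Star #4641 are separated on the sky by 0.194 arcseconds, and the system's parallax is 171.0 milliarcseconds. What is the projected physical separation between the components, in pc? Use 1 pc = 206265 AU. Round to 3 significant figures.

d = 1/p = 1/0.1710″ = 5.848 pc.
At distance d (pc), an angle of θ arcsec spans θ·d AU: s = 0.194 × 5.848 = 1.1345 AU.
= 1.1345 / 206265 = 5.5002 × 10^-6 pc.

5.50 × 10^-6 pc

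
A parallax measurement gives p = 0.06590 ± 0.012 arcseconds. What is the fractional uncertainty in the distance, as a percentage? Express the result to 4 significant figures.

18.21%

For d = 1/p, |σ_d/d| = |σ_p/p|.
σ_p/p = 0.012 / 0.06590 = 0.18209 = 18.209%.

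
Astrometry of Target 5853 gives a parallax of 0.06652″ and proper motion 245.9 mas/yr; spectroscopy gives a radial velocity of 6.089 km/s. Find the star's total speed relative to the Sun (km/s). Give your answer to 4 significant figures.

18.55 km/s

d = 1/p = 1/0.06652″ = 15.033 pc.
μ = 245.9 mas/yr = 0.2459 ″/yr.
v_t = 4.740 μ d = 4.740 × 0.2459 × 15.033 = 17.522 km/s.
v = √(v_r² + v_t²) = √(6.089² + 17.522²) = √344.096 = 18.55 km/s.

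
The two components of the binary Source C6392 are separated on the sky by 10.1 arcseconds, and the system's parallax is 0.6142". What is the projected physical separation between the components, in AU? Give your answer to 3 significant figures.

16.4 AU

d = 1/p = 1/0.6142″ = 1.6281 pc.
At distance d (pc), an angle of θ arcsec spans θ·d AU: s = 10.1 × 1.6281 = 16.444 AU.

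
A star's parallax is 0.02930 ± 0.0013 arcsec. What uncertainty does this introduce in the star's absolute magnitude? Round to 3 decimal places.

σ_M = 0.096 mag

M = m − 5 log₁₀ d + 5 = m + 5 log₁₀ p + 5, so ∂M/∂p = 5/(p ln 10).
σ_M = (5/ln 10) · (σ_p/p) = 2.1715 × 0.0013/0.02930 = 2.1715 × 0.044369 = 0.096347.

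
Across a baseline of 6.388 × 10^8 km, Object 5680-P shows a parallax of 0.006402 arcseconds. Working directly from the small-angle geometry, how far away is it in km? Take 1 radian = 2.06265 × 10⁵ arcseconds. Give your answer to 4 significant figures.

2.058 × 10^16 km

θ = 0.006402″ = 0.006402/206265 = 3.1038 × 10^-8 rad.
d = B/θ = (6.388 × 10^8) / (3.1038 × 10^-8) = 2.0581 × 10^16 km.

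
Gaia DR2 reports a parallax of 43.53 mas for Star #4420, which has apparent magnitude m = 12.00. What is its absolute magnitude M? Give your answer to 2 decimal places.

M = 10.19

d = 1/p = 1/0.04353″ = 22.973 pc.
m − M = 5 log₁₀(22.973) − 5 = 6.8061 − 5 = 1.8061.
M = m − (m − M) = 12.00 − 1.8061 = 10.19.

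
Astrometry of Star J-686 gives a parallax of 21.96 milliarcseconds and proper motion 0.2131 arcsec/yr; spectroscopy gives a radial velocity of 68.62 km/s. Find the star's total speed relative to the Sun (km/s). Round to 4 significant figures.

82.61 km/s

d = 1/p = 1/0.02196″ = 45.537 pc.
v_t = 4.740 μ d = 4.740 × 0.2131 × 45.537 = 45.997 km/s.
v = √(v_r² + v_t²) = √(68.62² + 45.997²) = √6824.43 = 82.61 km/s.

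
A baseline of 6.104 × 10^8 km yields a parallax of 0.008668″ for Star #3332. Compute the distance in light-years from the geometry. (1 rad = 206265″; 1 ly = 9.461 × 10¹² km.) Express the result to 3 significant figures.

1540 ly

θ = 0.008668″ = 0.008668/206265 = 4.2024 × 10^-8 rad.
d = B/θ = (6.104 × 10^8) / (4.2024 × 10^-8) = 1.4525 × 10^16 km = (1.4525 × 10^16) / (9.461 × 10^12) ly = 1535.2 ly.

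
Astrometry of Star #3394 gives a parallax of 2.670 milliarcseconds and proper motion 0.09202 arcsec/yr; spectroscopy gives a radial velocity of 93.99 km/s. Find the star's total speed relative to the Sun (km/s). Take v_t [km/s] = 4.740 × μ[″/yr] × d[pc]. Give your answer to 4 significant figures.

d = 1/p = 1/0.002670″ = 374.53 pc.
v_t = 4.740 μ d = 4.740 × 0.09202 × 374.53 = 163.36 km/s.
v = √(v_r² + v_t²) = √(93.99² + 163.36²) = √35520.6 = 188.47 km/s.

188.5 km/s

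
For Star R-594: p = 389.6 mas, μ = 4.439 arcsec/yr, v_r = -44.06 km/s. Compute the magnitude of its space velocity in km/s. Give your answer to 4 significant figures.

69.70 km/s

d = 1/p = 1/0.3896″ = 2.5667 pc.
v_t = 4.740 μ d = 4.740 × 4.439 × 2.5667 = 54.006 km/s.
v = √(v_r² + v_t²) = √((-44.06)² + 54.006²) = √4857.93 = 69.699 km/s.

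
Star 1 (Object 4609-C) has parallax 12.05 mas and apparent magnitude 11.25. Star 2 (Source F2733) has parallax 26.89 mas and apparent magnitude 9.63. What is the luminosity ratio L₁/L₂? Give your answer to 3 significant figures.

d₁ = 1/p₁ = 1/0.01205″ = 82.988 pc; d₂ = 1/p₂ = 1/0.02689″ = 37.189 pc.
M₁ = m₁ − 5 log₁₀ d₁ + 5 = 11.25 − 9.5951 + 5 = 6.6549.
M₂ = 9.63 − 7.8521 + 5 = 6.7779.
L₁/L₂ = 10^(0.4(M₂ − M₁)) = 10^(0.4 × 0.1230) = 10^0.04920 = 1.12.

L₁/L₂ = 1.12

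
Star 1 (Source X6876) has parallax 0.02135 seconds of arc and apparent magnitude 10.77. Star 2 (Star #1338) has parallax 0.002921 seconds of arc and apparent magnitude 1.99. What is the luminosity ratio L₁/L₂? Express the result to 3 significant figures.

L₁/L₂ = 5.76 × 10^-6

d₁ = 1/p₁ = 1/0.02135″ = 46.838 pc; d₂ = 1/p₂ = 1/0.002921″ = 342.35 pc.
M₁ = m₁ − 5 log₁₀ d₁ + 5 = 10.77 − 8.3530 + 5 = 7.4170.
M₂ = 1.99 − 12.6724 + 5 = -5.6824.
L₁/L₂ = 10^(0.4(M₂ − M₁)) = 10^(0.4 × (-13.0994)) = 10^(-5.23976) = 0.0000057576.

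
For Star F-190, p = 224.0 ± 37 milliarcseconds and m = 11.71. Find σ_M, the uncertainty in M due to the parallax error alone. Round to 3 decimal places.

σ_M = 0.359 mag

M = m − 5 log₁₀ d + 5 = m + 5 log₁₀ p + 5, so ∂M/∂p = 5/(p ln 10).
σ_M = (5/ln 10) · (σ_p/p) = 2.1715 × 37/224.0 = 2.1715 × 0.16518 = 0.35869.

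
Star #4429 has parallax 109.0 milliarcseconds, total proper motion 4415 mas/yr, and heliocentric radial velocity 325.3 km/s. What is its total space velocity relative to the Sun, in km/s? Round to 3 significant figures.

378 km/s

d = 1/p = 1/0.1090″ = 9.1743 pc.
μ = 4415 mas/yr = 4.415 ″/yr.
v_t = 4.740 μ d = 4.740 × 4.415 × 9.1743 = 191.99 km/s.
v = √(v_r² + v_t²) = √(325.3² + 191.99²) = √142680 = 377.73 km/s.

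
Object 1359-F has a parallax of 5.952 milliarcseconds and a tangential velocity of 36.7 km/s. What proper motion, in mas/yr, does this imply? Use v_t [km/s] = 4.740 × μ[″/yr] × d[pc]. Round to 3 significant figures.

d = 1/p = 1/0.005952″ = 168.01 pc.
μ = v_t / (4.74 d) = 36.7 / (4.74 × 168.01) = 36.7 / 796.37 = 0.046084 ″/yr = 46.084 mas/yr.

46.1 mas/yr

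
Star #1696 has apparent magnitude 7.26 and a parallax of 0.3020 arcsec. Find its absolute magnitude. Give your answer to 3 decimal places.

M = 9.660

d = 1/p = 1/0.3020″ = 3.3113 pc.
m − M = 5 log₁₀(3.3113) − 5 = 2.6000 − 5 = -2.4000.
M = m − (m − M) = 7.26 − (-2.4000) = 9.660.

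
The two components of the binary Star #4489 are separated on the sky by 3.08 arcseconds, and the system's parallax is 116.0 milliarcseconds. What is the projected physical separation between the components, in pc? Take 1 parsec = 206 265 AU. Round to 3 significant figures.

d = 1/p = 1/0.1160″ = 8.6207 pc.
At distance d (pc), an angle of θ arcsec spans θ·d AU: s = 3.08 × 8.6207 = 26.552 AU.
= 26.552 / 206265 = 0.00012873 pc.

0.000129 pc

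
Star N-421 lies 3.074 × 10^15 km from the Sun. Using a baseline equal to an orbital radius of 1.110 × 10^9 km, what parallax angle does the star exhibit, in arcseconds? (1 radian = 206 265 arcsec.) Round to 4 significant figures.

θ ≈ B/d = (1.110 × 10^9) / (3.074 × 10^15) = 3.6109 × 10^-7 rad.
In arcseconds: 3.6109 × 10^-7 × 206265 = 0.07448″.

0.07448 arcsec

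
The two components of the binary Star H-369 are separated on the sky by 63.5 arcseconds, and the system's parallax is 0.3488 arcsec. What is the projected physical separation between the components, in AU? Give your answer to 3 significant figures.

182 AU

d = 1/p = 1/0.3488″ = 2.867 pc.
At distance d (pc), an angle of θ arcsec spans θ·d AU: s = 63.5 × 2.867 = 182.05 AU.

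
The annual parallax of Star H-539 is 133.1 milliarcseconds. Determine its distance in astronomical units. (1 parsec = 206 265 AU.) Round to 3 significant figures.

1.55 × 10^6 AU

p = 133.1 milliarcseconds = 0.1331 arcsec.
d = 1/p = 1/0.1331 = 7.5131 pc.
In AU: 7.5131 × 206265 = 1.5497 × 10^6 AU.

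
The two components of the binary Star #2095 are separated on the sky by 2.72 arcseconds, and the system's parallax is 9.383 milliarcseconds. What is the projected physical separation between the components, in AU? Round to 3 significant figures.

d = 1/p = 1/0.009383″ = 106.58 pc.
At distance d (pc), an angle of θ arcsec spans θ·d AU: s = 2.72 × 106.58 = 289.9 AU.

290 AU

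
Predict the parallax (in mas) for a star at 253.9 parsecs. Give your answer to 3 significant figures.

3.94 mas

p = 1/d = 1/253.9 = 0.0039386 arcsec.
= 0.0039386 × 1000 = 3.9386 mas.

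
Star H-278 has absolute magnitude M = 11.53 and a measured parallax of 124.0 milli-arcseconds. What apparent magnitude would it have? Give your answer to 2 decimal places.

d = 1/p = 1/0.1240″ = 8.0645 pc.
m − M = 5 log₁₀ d − 5 = 5 log₁₀(8.0645) − 5 = 4.5329 − 5 = -0.4671.
m = M + (m − M) = 11.53 + (-0.4671) = 11.06.

m = 11.06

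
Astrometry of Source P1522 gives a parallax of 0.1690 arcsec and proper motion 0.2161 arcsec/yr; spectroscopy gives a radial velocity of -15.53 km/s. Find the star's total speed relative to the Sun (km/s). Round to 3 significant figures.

16.7 km/s

d = 1/p = 1/0.1690″ = 5.9172 pc.
v_t = 4.740 μ d = 4.740 × 0.2161 × 5.9172 = 6.0611 km/s.
v = √(v_r² + v_t²) = √((-15.53)² + 6.0611²) = √277.918 = 16.671 km/s.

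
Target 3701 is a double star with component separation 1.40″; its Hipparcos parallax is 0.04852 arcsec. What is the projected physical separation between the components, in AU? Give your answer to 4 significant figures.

d = 1/p = 1/0.04852″ = 20.61 pc.
At distance d (pc), an angle of θ arcsec spans θ·d AU: s = 1.40 × 20.61 = 28.854 AU.

28.85 AU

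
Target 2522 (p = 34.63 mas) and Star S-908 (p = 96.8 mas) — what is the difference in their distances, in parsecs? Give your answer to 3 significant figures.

18.5 pc

d_A = 1/0.03463″ = 28.877 pc; d_B = 1/0.09680″ = 10.331 pc.
|d_B − d_A| = |10.331 − 28.877| = 18.546 pc.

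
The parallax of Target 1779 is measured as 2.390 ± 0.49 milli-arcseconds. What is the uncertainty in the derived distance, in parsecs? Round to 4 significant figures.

d = 1/p, so σ_d = σ_p / p².
σ_d = 0.000490 / (0.002390)² = 0.000490 / 0.0000057121 = 85.783 pc.

85.78 pc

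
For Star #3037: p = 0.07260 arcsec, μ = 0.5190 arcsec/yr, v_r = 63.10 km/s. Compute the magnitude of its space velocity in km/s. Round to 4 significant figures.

71.62 km/s

d = 1/p = 1/0.07260″ = 13.774 pc.
v_t = 4.740 μ d = 4.740 × 0.5190 × 13.774 = 33.885 km/s.
v = √(v_r² + v_t²) = √(63.10² + 33.885²) = √5129.8 = 71.623 km/s.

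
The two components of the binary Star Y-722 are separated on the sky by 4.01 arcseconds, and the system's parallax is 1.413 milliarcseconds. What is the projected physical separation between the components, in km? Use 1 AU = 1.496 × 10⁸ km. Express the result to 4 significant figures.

4.246 × 10^11 km

d = 1/p = 1/0.001413″ = 707.71 pc.
At distance d (pc), an angle of θ arcsec spans θ·d AU: s = 4.01 × 707.71 = 2837.9 AU.
= 2837.9 × 1.496 × 10⁸ km = 4.2455 × 10^11 km.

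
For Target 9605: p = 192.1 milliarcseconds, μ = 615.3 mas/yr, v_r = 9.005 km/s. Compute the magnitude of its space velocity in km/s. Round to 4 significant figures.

17.65 km/s

d = 1/p = 1/0.1921″ = 5.2056 pc.
μ = 615.3 mas/yr = 0.6153 ″/yr.
v_t = 4.740 μ d = 4.740 × 0.6153 × 5.2056 = 15.182 km/s.
v = √(v_r² + v_t²) = √(9.005² + 15.182²) = √311.583 = 17.652 km/s.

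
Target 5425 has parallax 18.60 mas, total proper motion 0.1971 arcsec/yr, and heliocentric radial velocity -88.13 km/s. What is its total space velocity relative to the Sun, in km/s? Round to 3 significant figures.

101 km/s

d = 1/p = 1/0.01860″ = 53.763 pc.
v_t = 4.740 μ d = 4.740 × 0.1971 × 53.763 = 50.228 km/s.
v = √(v_r² + v_t²) = √((-88.13)² + 50.228²) = √10289.7 = 101.44 km/s.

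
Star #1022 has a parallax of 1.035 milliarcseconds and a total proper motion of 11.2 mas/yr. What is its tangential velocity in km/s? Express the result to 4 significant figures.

d = 1/p = 1/0.001035″ = 966.18 pc.
μ = 11.2 mas/yr = 0.0112 ″/yr.
v_t = 4.74 × μ × d = 4.74 × 0.0112 × 966.18 = 51.293 km/s.

51.29 km/s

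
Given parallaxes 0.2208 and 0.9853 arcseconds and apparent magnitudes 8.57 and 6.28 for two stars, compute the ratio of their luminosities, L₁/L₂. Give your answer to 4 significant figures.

L₁/L₂ = 2.416

d₁ = 1/p₁ = 1/0.2208″ = 4.529 pc; d₂ = 1/p₂ = 1/0.9853″ = 1.0149 pc.
M₁ = m₁ − 5 log₁₀ d₁ + 5 = 8.57 − 3.2800 + 5 = 10.2900.
M₂ = 6.28 − 0.0321 + 5 = 11.2479.
L₁/L₂ = 10^(0.4(M₂ − M₁)) = 10^(0.4 × 0.9579) = 10^0.38316 = 2.4164.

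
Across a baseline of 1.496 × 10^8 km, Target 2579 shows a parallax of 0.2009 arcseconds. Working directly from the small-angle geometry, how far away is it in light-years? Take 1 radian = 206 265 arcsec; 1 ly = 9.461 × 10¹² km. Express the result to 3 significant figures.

16.2 ly

θ = 0.2009″ = 0.2009/206265 = 9.7399 × 10^-7 rad.
d = B/θ = (1.496 × 10^8) / (9.7399 × 10^-7) = 1.5360 × 10^14 km = (1.5360 × 10^14) / (9.461 × 10^12) ly = 16.235 ly.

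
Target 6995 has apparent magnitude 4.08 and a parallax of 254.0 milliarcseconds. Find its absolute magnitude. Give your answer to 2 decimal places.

M = 6.10

d = 1/p = 1/0.2540″ = 3.937 pc.
m − M = 5 log₁₀(3.937) − 5 = 2.9758 − 5 = -2.0242.
M = m − (m − M) = 4.08 − (-2.0242) = 6.10.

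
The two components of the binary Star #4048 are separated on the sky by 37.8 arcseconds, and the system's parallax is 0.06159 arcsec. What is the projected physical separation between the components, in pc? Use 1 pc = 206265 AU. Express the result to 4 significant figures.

d = 1/p = 1/0.06159″ = 16.236 pc.
At distance d (pc), an angle of θ arcsec spans θ·d AU: s = 37.8 × 16.236 = 613.72 AU.
= 613.72 / 206265 = 0.0029754 pc.

0.002975 pc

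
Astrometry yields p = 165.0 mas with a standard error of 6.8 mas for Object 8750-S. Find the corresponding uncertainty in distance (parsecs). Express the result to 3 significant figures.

d = 1/p, so σ_d = σ_p / p².
σ_d = 0.00680 / (0.1650)² = 0.00680 / 0.027225 = 0.24977 pc.

0.250 pc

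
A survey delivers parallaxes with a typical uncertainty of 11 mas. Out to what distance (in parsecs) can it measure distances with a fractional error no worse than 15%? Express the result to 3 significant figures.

13.6 pc

σ_d/d = σ_p/p, so the condition is σ_p/p ≤ 0.15, i.e. p ≥ σ_p/0.15.
p_min = 11/0.15 = 73.333 mas = 0.073333 arcsec.
d_max = 1/p_min = 1/0.073333 = 13.636 pc.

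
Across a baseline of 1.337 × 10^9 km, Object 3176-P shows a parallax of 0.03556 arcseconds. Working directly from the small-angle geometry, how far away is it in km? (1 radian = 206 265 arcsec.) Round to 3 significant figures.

7.76 × 10^15 km

θ = 0.03556″ = 0.03556/206265 = 1.7240 × 10^-7 rad.
d = B/θ = (1.337 × 10^9) / (1.7240 × 10^-7) = 7.7552 × 10^15 km.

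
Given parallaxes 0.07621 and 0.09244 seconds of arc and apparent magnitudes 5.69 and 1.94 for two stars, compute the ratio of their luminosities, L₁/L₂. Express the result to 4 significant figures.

L₁/L₂ = 0.04653

d₁ = 1/p₁ = 1/0.07621″ = 13.122 pc; d₂ = 1/p₂ = 1/0.09244″ = 10.818 pc.
M₁ = m₁ − 5 log₁₀ d₁ + 5 = 5.69 − 5.5900 + 5 = 5.1000.
M₂ = 1.94 − 5.1707 + 5 = 1.7693.
L₁/L₂ = 10^(0.4(M₂ − M₁)) = 10^(0.4 × (-3.3307)) = 10^(-1.33228) = 0.046529.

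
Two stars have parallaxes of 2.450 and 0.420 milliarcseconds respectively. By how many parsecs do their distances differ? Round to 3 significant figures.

d_A = 1/0.002450″ = 408.16 pc; d_B = 1/0.0004200″ = 2381 pc.
|d_B − d_A| = |2381 − 408.16| = 1972.8 pc.

1970 pc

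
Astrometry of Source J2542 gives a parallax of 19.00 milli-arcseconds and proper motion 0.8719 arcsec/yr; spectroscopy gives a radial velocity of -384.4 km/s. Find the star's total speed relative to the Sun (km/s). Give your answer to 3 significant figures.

d = 1/p = 1/0.01900″ = 52.632 pc.
v_t = 4.740 μ d = 4.740 × 0.8719 × 52.632 = 217.52 km/s.
v = √(v_r² + v_t²) = √((-384.4)² + 217.52²) = √195078 = 441.68 km/s.

442 km/s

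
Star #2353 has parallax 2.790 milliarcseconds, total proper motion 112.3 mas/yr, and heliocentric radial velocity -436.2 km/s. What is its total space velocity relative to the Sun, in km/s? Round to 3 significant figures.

476 km/s

d = 1/p = 1/0.002790″ = 358.42 pc.
μ = 112.3 mas/yr = 0.1123 ″/yr.
v_t = 4.740 μ d = 4.740 × 0.1123 × 358.42 = 190.79 km/s.
v = √(v_r² + v_t²) = √((-436.2)² + 190.79²) = √226671 = 476.1 km/s.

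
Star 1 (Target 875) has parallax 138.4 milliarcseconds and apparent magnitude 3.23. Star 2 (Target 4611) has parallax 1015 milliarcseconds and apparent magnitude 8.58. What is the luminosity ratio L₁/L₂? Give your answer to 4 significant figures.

d₁ = 1/p₁ = 1/0.1384″ = 7.2254 pc; d₂ = 1/p₂ = 1/1.015″ = 0.98522 pc.
M₁ = m₁ − 5 log₁₀ d₁ + 5 = 3.23 − 4.2943 + 5 = 3.9357.
M₂ = 8.58 − (-0.0323) + 5 = 13.6123.
L₁/L₂ = 10^(0.4(M₂ − M₁)) = 10^(0.4 × 9.6766) = 10^3.87064 = 7424.

L₁/L₂ = 7424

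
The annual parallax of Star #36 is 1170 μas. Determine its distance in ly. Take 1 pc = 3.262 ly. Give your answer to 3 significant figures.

2790 ly

p = 1170 μas = 0.001170 arcsec.
d = 1/p = 1/0.001170 = 854.7 pc.
In light-years: 854.7 × 3.262 = 2788 ly.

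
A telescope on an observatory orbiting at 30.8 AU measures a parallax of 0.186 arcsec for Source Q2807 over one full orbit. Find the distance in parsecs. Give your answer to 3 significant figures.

With baseline B (in AU) and parallax p (in arcsec), d = B/p parsecs.
d = 30.8 / 0.186 = 165.59 pc.

166 pc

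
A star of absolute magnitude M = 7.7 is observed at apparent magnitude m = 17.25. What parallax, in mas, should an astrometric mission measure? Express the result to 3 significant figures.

m − M = 17.25 − 7.7 = 9.55.
d = 10^((m−M)/5 + 1) = 10^2.910 = 812.83 pc.
p = 1/d = 1/812.83 = 0.0012303 arcsec = 1.2303 mas.

1.23 mas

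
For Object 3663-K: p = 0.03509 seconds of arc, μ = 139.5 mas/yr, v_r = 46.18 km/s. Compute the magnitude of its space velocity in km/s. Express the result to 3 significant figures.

49.9 km/s

d = 1/p = 1/0.03509″ = 28.498 pc.
μ = 139.5 mas/yr = 0.1395 ″/yr.
v_t = 4.740 μ d = 4.740 × 0.1395 × 28.498 = 18.844 km/s.
v = √(v_r² + v_t²) = √(46.18² + 18.844²) = √2487.69 = 49.877 km/s.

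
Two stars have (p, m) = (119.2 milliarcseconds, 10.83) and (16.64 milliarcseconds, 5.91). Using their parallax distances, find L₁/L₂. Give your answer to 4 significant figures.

L₁/L₂ = 0.0002098

d₁ = 1/p₁ = 1/0.1192″ = 8.3893 pc; d₂ = 1/p₂ = 1/0.01664″ = 60.096 pc.
M₁ = m₁ − 5 log₁₀ d₁ + 5 = 10.83 − 4.6186 + 5 = 11.2114.
M₂ = 5.91 − 8.8942 + 5 = 2.0158.
L₁/L₂ = 10^(0.4(M₂ − M₁)) = 10^(0.4 × (-9.1956)) = 10^(-3.67824) = 0.00020978.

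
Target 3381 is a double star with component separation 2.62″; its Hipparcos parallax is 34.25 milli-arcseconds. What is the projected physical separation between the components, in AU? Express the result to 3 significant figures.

76.5 AU

d = 1/p = 1/0.03425″ = 29.197 pc.
At distance d (pc), an angle of θ arcsec spans θ·d AU: s = 2.62 × 29.197 = 76.496 AU.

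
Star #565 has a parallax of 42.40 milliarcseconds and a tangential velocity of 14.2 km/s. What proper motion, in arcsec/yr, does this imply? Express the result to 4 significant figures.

0.1270 arcsec/yr

d = 1/p = 1/0.04240″ = 23.585 pc.
μ = v_t / (4.74 d) = 14.2 / (4.74 × 23.585) = 14.2 / 111.79 = 0.12702 ″/yr.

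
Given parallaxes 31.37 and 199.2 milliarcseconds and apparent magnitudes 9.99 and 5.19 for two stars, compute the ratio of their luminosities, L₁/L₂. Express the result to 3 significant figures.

d₁ = 1/p₁ = 1/0.03137″ = 31.878 pc; d₂ = 1/p₂ = 1/0.1992″ = 5.0201 pc.
M₁ = m₁ − 5 log₁₀ d₁ + 5 = 9.99 − 7.5175 + 5 = 7.4725.
M₂ = 5.19 − 3.5036 + 5 = 6.6864.
L₁/L₂ = 10^(0.4(M₂ − M₁)) = 10^(0.4 × (-0.7861)) = 10^(-0.31444) = 0.4848.

L₁/L₂ = 0.485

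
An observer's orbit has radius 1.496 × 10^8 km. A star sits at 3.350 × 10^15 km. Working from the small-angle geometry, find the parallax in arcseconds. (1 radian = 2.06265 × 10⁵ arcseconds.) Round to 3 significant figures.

0.00921 arcsec

θ ≈ B/d = (1.496 × 10^8) / (3.350 × 10^15) = 4.4657 × 10^-8 rad.
In arcseconds: 4.4657 × 10^-8 × 206265 = 0.0092112″.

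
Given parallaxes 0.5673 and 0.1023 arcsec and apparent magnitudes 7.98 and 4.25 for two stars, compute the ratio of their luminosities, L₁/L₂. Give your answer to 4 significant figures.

L₁/L₂ = 0.001047

d₁ = 1/p₁ = 1/0.5673″ = 1.7627 pc; d₂ = 1/p₂ = 1/0.1023″ = 9.7752 pc.
M₁ = m₁ − 5 log₁₀ d₁ + 5 = 7.98 − 1.2309 + 5 = 11.7491.
M₂ = 4.25 − 4.9506 + 5 = 4.2994.
L₁/L₂ = 10^(0.4(M₂ − M₁)) = 10^(0.4 × (-7.4497)) = 10^(-2.97988) = 0.0010474.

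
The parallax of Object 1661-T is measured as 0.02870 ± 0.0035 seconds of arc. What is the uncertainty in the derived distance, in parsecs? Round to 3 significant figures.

4.25 pc

d = 1/p, so σ_d = σ_p / p².
σ_d = 0.00350 / (0.02870)² = 0.00350 / 0.00082369 = 4.2492 pc.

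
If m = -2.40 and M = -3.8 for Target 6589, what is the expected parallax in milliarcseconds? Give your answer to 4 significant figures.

52.48 mas

m − M = -2.40 − (-3.8) = 1.40.
d = 10^((m−M)/5 + 1) = 10^1.280 = 19.055 pc.
p = 1/d = 1/19.055 = 0.05248 arcsec = 52.48 mas.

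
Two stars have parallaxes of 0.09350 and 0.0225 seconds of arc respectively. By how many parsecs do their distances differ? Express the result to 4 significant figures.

33.75 pc

d_A = 1/0.09350″ = 10.695 pc; d_B = 1/0.02250″ = 44.444 pc.
|d_B − d_A| = |44.444 − 10.695| = 33.749 pc.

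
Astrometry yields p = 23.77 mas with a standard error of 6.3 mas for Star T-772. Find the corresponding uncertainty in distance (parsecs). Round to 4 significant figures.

d = 1/p, so σ_d = σ_p / p².
σ_d = 0.00630 / (0.02377)² = 0.00630 / 0.00056501 = 11.15 pc.

11.15 pc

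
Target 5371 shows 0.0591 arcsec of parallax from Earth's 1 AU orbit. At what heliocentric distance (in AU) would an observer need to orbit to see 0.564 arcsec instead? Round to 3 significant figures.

Parallax scales linearly with baseline: p ∝ B, so B = p_target / p_Earth × 1 AU.
B = 0.564 / 0.0591 = 9.5431 AU.

9.54 AU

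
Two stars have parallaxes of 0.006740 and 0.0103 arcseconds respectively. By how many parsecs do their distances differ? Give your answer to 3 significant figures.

51.3 pc

d_A = 1/0.006740″ = 148.37 pc; d_B = 1/0.01030″ = 97.087 pc.
|d_B − d_A| = |97.087 − 148.37| = 51.283 pc.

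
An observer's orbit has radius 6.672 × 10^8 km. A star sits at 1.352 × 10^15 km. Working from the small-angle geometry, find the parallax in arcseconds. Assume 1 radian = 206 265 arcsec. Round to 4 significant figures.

0.1018 arcsec

θ ≈ B/d = (6.672 × 10^8) / (1.352 × 10^15) = 4.9349 × 10^-7 rad.
In arcseconds: 4.9349 × 10^-7 × 206265 = 0.10179″.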